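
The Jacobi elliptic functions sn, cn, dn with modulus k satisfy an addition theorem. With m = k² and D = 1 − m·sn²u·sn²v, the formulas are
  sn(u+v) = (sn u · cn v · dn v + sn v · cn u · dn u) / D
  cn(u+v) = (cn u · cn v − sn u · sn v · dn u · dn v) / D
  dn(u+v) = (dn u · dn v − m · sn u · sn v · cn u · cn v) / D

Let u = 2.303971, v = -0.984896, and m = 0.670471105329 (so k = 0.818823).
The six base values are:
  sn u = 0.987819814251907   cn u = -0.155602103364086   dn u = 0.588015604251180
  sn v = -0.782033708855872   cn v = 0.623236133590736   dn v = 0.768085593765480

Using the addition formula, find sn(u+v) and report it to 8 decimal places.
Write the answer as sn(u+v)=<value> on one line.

sn(u+v)=0.90754520

m = k² = 0.670471105329
D = 1 − m·sn²u·sn²v = 0.5998834832589399
sn(u+v) = (sn u·cn v·dn v + sn v·cn u·dn u)/D = 0.5444213764339135/0.5998834832589399 = 0.9075452010718452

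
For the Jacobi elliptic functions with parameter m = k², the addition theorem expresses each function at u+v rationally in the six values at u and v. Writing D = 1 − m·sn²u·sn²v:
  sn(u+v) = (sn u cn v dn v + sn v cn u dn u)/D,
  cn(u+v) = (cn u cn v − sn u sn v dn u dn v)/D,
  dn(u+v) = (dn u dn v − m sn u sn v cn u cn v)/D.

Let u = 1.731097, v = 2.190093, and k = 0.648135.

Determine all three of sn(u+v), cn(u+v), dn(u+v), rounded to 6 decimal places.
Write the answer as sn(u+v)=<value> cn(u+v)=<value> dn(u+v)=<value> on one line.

sn u = 0.9989344514839607, cn u = 0.04615150743408671, dn u = 0.7621127041873359
sn v = 0.9533348004183531, cn v = -0.30191515084755, dn v = 0.7862648277449531
m = k² = 0.420078978225
D = 1 − m·sn²u·sn²v = 0.6190255723348186
sn(u+v) = (sn u·cn v·dn v + sn v·cn u·dn u)/D = -0.2036010071642301/0.6190255723348186 = -0.3289056482695781
cn(u+v) = (cn u·cn v − sn u·sn v·dn u·dn v)/D = -0.5845847150637458/0.6190255723348186 = -0.9443627875643812
dn(u+v) = (dn u·dn v − m·sn u·sn v·cn u·cn v)/D = 0.6047966351106595/0.6190255723348186 = 0.9770139750923521

sn(u+v)=-0.328906 cn(u+v)=-0.944363 dn(u+v)=0.977014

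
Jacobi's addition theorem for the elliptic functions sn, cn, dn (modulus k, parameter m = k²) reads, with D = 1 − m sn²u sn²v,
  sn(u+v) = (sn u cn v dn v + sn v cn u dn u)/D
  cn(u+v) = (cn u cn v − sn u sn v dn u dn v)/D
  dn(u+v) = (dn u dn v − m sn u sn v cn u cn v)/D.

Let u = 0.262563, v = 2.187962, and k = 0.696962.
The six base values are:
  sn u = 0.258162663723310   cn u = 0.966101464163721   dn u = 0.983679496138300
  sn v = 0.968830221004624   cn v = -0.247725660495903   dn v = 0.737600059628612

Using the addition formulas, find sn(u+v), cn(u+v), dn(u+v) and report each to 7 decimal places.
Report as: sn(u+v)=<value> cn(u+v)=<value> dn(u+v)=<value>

m = k² = 0.485756029444
D = 1 − m·sn²u·sn²v = 0.9696121186680442
sn(u+v) = (sn u·cn v·dn v + sn v·cn u·dn u)/D = 0.8735403769549953/0.9696121186680442 = 0.9009173463662741
cn(u+v) = (cn u·cn v − sn u·sn v·dn u·dn v)/D = -0.4208026502973315/0.9696121186680442 = -0.4339907084447211
dn(u+v) = (dn u·dn v − m·sn u·sn v·cn u·cn v)/D = 0.7546392859756718/0.9696121186680442 = 0.7782898660675977

sn(u+v)=0.9009173 cn(u+v)=-0.4339907 dn(u+v)=0.7782899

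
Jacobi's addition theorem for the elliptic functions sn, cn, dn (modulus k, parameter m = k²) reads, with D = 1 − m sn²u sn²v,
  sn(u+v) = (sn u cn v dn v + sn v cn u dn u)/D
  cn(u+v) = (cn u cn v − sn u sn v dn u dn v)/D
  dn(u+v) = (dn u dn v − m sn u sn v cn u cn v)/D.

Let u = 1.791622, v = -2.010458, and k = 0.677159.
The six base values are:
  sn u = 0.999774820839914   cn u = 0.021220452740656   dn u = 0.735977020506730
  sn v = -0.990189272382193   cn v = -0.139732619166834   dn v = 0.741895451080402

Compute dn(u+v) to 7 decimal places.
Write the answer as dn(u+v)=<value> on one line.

dn(u+v)=0.9892132

m = k² = 0.458544311281
D = 1 − m·sn²u·sn²v = 0.5506113146474047
dn(u+v) = (dn u·dn v − m·sn u·sn v·cn u·cn v)/D = 0.5446719753885976/0.5506113146474047 = 0.9892131906831401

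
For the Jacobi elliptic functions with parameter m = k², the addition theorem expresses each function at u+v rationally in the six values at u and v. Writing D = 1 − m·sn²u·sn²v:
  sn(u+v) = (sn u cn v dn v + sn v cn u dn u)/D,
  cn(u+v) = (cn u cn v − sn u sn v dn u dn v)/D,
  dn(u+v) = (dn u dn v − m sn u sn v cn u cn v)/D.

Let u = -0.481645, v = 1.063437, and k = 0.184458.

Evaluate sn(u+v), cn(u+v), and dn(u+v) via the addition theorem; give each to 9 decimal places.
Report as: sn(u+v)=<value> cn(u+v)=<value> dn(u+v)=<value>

sn(u+v)=0.548650223 cn(u+v)=0.836051992 dn(u+v)=0.994865804

sn u = -0.4627016975344525, cn u = 0.886514037733603, dn u = 0.9963511143794662
sn v = 0.8713786188946547, cn v = 0.4906111520677493, dn v = 0.9869979638965119
m = k² = 0.034024753764
D = 1 − m·sn²u·sn²v = 0.994468906814301
sn(u+v) = (sn u·cn v·dn v + sn v·cn u·dn u)/D = 0.5456155877337074/0.994468906814301 = 0.5486502232448291
cn(u+v) = (cn u·cn v − sn u·sn v·dn u·dn v)/D = 0.8314277100520718/0.994468906814301 = 0.8360519915252874
dn(u+v) = (dn u·dn v − m·sn u·sn v·cn u·cn v)/D = 0.989363108746785/0.994468906814301 = 0.9948658042171756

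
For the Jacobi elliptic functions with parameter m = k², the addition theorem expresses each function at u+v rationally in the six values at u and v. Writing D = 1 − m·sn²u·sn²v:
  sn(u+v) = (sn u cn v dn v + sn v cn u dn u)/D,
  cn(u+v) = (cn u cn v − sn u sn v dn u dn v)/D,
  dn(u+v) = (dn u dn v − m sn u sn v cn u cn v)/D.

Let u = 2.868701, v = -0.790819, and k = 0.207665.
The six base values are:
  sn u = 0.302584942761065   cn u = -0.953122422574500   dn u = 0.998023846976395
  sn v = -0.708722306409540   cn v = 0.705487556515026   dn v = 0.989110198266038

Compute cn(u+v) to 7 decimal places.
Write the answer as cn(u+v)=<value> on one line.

cn(u+v)=-0.4616373

m = k² = 0.043124752225
D = 1 − m·sn²u·sn²v = 0.9980167683594617
cn(u+v) = (cn u·cn v − sn u·sn v·dn u·dn v)/D = -0.4607217827786201/0.9980167683594617 = -0.4616373165111782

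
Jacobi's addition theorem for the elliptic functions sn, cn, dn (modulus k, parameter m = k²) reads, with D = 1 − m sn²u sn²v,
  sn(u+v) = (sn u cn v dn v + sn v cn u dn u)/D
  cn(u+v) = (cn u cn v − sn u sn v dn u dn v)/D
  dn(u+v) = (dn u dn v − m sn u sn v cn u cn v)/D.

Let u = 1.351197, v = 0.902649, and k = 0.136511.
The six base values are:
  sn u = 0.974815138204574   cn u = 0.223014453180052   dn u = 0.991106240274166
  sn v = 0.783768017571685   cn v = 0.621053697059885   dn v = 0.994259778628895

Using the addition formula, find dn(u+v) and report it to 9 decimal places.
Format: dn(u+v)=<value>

dn(u+v)=0.994260784

m = k² = 0.018635253121
D = 1 − m·sn²u·sn²v = 0.9891218535530091
dn(u+v) = (dn u·dn v − m·sn u·sn v·cn u·cn v)/D = 0.9834450694665634/0.9891218535530091 = 0.9942607838801112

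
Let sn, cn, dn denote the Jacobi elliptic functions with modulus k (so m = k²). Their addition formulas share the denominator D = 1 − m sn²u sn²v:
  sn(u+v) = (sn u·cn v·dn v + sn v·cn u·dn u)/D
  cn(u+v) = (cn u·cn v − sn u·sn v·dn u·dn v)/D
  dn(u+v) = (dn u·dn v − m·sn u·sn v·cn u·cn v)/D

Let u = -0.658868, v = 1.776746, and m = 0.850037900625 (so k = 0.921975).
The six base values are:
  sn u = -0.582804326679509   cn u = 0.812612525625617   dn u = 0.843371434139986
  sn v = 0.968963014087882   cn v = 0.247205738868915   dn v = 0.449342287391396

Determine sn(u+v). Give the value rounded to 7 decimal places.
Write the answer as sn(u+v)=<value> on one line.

sn(u+v)=0.8222109

m = k² = 0.850037900625
D = 1 − m·sn²u·sn²v = 0.7289195332624321
sn(u+v) = (sn u·cn v·dn v + sn v·cn u·dn u)/D = 0.5993255834634182/0.7289195332624321 = 0.8222108972454216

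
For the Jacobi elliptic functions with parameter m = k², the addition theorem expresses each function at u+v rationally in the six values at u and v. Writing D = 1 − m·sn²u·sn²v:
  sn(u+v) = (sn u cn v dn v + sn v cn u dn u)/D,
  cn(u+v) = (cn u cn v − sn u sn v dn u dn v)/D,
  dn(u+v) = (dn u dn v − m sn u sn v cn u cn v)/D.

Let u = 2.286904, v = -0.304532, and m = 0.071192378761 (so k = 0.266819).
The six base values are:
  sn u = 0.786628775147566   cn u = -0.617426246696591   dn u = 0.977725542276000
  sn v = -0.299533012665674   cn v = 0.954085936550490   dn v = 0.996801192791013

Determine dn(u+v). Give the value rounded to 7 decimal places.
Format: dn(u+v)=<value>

dn(u+v)=0.9685446

m = k² = 0.071192378761
D = 1 − m·sn²u·sn²v = 0.9960475848844915
dn(u+v) = (dn u·dn v − m·sn u·sn v·cn u·cn v)/D = 0.9647165383081067/0.9960475848844915 = 0.9685446287387784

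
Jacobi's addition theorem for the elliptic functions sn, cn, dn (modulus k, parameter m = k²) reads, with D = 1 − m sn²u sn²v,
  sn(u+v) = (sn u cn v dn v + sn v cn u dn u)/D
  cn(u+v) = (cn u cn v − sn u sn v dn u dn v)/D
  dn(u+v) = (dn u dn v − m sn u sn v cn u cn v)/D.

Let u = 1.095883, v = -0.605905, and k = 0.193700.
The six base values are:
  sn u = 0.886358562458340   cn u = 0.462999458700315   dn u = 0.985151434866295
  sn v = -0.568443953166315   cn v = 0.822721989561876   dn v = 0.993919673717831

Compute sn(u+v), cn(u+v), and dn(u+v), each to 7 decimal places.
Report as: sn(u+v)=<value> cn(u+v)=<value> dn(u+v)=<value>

m = k² = 0.03751969
D = 1 − m·sn²u·sn²v = 0.9904752533552583
sn(u+v) = (sn u·cn v·dn v + sn v·cn u·dn u)/D = 0.465511483817069/0.9904752533552583 = 0.4699880004473992
cn(u+v) = (cn u·cn v − sn u·sn v·dn u·dn v)/D = 0.8742655694602149/0.9904752533552583 = 0.8826728042912931
dn(u+v) = (dn u·dn v − m·sn u·sn v·cn u·cn v)/D = 0.9863623448606069/0.9904752533552583 = 0.9958475403795109

sn(u+v)=0.4699880 cn(u+v)=0.8826728 dn(u+v)=0.9958475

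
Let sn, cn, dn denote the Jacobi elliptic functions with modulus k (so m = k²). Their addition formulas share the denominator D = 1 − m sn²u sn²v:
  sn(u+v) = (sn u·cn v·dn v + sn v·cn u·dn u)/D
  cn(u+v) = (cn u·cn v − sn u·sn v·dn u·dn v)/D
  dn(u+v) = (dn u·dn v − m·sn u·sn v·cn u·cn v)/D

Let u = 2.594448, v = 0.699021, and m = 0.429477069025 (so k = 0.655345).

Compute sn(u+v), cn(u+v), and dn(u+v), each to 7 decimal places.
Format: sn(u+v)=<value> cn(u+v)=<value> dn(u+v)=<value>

sn(u+v)=0.2970838 cn(u+v)=-0.9548514 dn(u+v)=0.9808643

sn u = 0.8099228826023967, cn u = -0.5865363792954572, dn u = 0.8475103227146351
sn v = 0.6264549299447389, cn v = 0.7794576452559384, dn v = 0.9118407410154417
m = k² = 0.429477069025
D = 1 − m·sn²u·sn²v = 0.889437721147981
sn(u+v) = (sn u·cn v·dn v + sn v·cn u·dn u)/D = 0.2642375794368938/0.889437721147981 = 0.2970838465180533
cn(u+v) = (cn u·cn v − sn u·sn v·dn u·dn v)/D = -0.8492808495511039/0.889437721147981 = -0.9548513958402311
dn(u+v) = (dn u·dn v − m·sn u·sn v·cn u·cn v)/D = 0.8724177481682002/0.889437721147981 = 0.9808643454453299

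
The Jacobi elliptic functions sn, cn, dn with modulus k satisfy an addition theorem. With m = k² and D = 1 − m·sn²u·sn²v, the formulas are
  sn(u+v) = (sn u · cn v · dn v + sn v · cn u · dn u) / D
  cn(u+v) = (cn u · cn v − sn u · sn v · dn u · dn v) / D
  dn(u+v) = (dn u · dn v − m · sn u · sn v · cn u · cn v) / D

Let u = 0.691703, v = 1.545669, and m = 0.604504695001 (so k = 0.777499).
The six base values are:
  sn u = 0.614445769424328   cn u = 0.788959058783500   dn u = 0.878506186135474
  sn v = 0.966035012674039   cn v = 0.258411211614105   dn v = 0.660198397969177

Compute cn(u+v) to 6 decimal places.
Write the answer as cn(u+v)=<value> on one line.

cn(u+v)=-0.178385

m = k² = 0.604504695001
D = 1 − m·sn²u·sn²v = 0.7870132781367388
cn(u+v) = (cn u·cn v − sn u·sn v·dn u·dn v)/D = -0.1403913878470143/0.7870132781367388 = -0.1783850307829523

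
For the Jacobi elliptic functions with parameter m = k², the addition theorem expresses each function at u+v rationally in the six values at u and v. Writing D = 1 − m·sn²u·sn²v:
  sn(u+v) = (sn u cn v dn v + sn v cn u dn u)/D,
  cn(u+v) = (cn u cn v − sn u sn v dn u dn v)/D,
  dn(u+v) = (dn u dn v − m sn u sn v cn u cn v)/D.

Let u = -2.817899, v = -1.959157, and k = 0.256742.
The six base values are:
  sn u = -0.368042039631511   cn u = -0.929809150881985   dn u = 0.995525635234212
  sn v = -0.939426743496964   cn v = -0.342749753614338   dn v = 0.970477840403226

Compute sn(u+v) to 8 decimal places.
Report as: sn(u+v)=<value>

m = k² = 0.065916454564
D = 1 − m·sn²u·sn²v = 0.9921202119395288
sn(u+v) = (sn u·cn v·dn v + sn v·cn u·dn u)/D = 0.992001487282381/0.9921202119395288 = 0.9998803323874275

sn(u+v)=0.99988033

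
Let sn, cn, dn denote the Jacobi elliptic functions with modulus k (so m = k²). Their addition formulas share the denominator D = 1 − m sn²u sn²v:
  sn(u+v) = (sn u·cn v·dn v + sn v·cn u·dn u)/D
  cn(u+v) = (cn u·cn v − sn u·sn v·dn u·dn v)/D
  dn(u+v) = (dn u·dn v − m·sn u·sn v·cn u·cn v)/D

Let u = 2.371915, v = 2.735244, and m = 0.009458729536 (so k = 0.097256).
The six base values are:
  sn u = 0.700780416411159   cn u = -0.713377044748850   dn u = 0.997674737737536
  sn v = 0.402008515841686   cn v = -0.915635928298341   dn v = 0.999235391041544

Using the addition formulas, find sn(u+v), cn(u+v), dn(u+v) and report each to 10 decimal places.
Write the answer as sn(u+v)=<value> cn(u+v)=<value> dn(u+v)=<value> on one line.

sn(u+v)=-0.9279825459 cn(u+v)=0.3726236633 dn(u+v)=0.9959189725

m = k² = 0.009458729536
D = 1 − m·sn²u·sn²v = 0.9992492985981518
sn(u+v) = (sn u·cn v·dn v + sn v·cn u·dn u)/D = -0.9272859081414616/0.9992492985981518 = -0.9279825459395891
cn(u+v) = (cn u·cn v − sn u·sn v·dn u·dn v)/D = 0.3723439341672739/0.9992492985981518 = 0.3726236632736552
dn(u+v) = (dn u·dn v − m·sn u·sn v·cn u·cn v)/D = 0.9951713347753539/0.9992492985981518 = 0.99591897254417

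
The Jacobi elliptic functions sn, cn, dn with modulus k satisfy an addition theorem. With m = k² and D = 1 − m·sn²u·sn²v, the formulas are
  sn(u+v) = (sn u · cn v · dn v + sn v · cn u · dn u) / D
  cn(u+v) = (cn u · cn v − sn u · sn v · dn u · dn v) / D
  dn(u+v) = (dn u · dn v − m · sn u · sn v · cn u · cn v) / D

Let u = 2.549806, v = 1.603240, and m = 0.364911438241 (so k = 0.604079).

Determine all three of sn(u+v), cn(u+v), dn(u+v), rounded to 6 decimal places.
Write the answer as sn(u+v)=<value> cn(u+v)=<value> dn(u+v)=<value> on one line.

sn u = 0.7918514871217496, cn u = -0.610713699161132, dn u = 0.8781742577226429
sn v = 0.992777306375311, cn v = 0.1199717464496615, dn v = 0.8002129793689179
m = k² = 0.364911438241
D = 1 − m·sn²u·sn²v = 0.7744833391950386
sn(u+v) = (sn u·cn v·dn v + sn v·cn u·dn u)/D = -0.456419346929134/0.7744833391950386 = -0.5893210658392144
cn(u+v) = (cn u·cn v − sn u·sn v·dn u·dn v)/D = -0.6257042611645537/0.7744833391950386 = -0.8078989301627601
dn(u+v) = (dn u·dn v − m·sn u·sn v·cn u·cn v)/D = 0.723744841337363/0.7744833391950386 = 0.9344872958656403

sn(u+v)=-0.589321 cn(u+v)=-0.807899 dn(u+v)=0.934487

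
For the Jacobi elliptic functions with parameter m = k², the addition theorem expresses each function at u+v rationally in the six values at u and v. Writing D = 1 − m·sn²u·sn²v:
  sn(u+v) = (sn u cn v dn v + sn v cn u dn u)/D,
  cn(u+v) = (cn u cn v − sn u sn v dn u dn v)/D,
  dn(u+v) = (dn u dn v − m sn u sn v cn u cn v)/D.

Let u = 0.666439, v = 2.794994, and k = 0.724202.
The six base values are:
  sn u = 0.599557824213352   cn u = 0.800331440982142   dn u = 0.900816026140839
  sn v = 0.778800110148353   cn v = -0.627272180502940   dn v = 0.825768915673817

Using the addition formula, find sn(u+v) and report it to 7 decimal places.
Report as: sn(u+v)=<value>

sn(u+v)=0.2833137

m = k² = 0.524468536804
D = 1 − m·sn²u·sn²v = 0.8856506769223276
sn(u+v) = (sn u·cn v·dn v + sn v·cn u·dn u)/D = 0.250916938633694/0.8856506769223276 = 0.2833136643734533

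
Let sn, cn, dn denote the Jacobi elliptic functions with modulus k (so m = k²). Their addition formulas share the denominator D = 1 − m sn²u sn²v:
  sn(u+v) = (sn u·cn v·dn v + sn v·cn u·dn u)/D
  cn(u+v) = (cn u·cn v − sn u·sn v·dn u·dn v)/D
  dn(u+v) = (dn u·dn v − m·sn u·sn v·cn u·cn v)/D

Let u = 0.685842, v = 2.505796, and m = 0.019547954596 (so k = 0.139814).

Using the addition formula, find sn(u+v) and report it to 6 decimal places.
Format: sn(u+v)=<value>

sn(u+v)=-0.034514

sn u = 0.6325845611385096, cn u = 0.774491299505165, dn u = 0.9960811349522663
sn v = 0.6055796935614853, cn v = -0.7957846660661272, dn v = 0.9964091739058189
m = k² = 0.019547954596
D = 1 − m·sn²u·sn²v = 0.9971313266026489
sn(u+v) = (sn u·cn v·dn v + sn v·cn u·dn u)/D = -0.03441527534853859/0.9971313266026489 = -0.03451428556135704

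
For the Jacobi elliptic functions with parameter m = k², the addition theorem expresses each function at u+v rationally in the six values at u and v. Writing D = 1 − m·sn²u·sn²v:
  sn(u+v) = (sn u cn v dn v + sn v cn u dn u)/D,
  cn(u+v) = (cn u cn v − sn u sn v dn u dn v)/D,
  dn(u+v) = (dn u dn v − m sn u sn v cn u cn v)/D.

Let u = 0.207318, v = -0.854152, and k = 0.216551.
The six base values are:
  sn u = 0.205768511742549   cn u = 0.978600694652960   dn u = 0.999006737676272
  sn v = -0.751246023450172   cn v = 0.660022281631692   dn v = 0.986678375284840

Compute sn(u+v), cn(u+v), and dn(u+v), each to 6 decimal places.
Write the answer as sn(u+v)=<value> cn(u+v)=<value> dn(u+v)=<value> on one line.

m = k² = 0.046894335601
D = 1 − m·sn²u·sn²v = 0.9988794207082512
sn(u+v) = (sn u·cn v·dn v + sn v·cn u·dn u)/D = -0.6004370951178292/0.9988794207082512 = -0.6011106873060733
cn(u+v) = (cn u·cn v − sn u·sn v·dn u·dn v)/D = 0.7982702499285029/0.9988794207082512 = 0.799165778550621
dn(u+v) = (dn u·dn v − m·sn u·sn v·cn u·cn v)/D = 0.9903804978878846/0.9988794207082512 = 0.9914915427786664

sn(u+v)=-0.601111 cn(u+v)=0.799166 dn(u+v)=0.991492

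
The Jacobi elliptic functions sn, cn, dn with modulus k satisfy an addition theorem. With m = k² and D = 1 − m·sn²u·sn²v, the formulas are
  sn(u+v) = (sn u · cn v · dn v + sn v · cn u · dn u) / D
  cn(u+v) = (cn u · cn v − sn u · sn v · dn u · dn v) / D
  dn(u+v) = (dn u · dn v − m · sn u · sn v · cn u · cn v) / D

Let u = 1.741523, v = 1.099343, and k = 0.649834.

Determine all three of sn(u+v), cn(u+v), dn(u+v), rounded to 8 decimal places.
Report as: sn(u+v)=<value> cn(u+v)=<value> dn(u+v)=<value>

sn(u+v)=0.65923176 cn(u+v)=-0.75193982 dn(u+v)=0.90359337

sn u = 0.9992254789613249, cn u = 0.03935025024711967, dn u = 0.7605061835120239
sn v = 0.8553864406566672, cn v = 0.5179903832511932, dn v = 0.8312764632541932
m = k² = 0.422284227556
D = 1 − m·sn²u·sn²v = 0.6914989951650712
sn(u+v) = (sn u·cn v·dn v + sn v·cn u·dn u)/D = 0.4558580978341249/0.6914989951650712 = 0.6592317574160824
cn(u+v) = (cn u·cn v − sn u·sn v·dn u·dn v)/D = -0.5199656286268896/0.6914989951650712 = -0.7519398180799468
dn(u+v) = (dn u·dn v − m·sn u·sn v·cn u·cn v)/D = 0.6248339047206235/0.6914989951650712 = 0.9035933661356461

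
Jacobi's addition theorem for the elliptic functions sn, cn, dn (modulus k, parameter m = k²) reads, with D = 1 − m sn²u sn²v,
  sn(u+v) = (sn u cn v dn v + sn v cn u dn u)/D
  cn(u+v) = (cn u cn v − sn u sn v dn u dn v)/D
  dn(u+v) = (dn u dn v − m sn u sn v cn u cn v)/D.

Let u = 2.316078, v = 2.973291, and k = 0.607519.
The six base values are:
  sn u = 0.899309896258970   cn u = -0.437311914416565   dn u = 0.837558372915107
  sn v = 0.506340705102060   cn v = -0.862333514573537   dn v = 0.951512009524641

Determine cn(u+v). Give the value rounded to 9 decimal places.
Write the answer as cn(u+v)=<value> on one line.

m = k² = 0.369079335361
D = 1 − m·sn²u·sn²v = 0.9234713311841005
cn(u+v) = (cn u·cn v − sn u·sn v·dn u·dn v)/D = 0.01421322816787562/0.9234713311841005 = 0.01539108761465396

cn(u+v)=0.015391088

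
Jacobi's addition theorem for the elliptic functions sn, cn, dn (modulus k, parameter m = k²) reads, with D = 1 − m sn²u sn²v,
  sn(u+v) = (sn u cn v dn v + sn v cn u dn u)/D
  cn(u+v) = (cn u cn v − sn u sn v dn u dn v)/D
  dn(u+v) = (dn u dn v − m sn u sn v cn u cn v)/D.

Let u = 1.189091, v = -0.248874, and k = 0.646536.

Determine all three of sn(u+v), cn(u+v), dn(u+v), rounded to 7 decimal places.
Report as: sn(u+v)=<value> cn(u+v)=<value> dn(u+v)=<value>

sn(u+v)=0.7783563 cn(u+v)=0.6278228 dn(u+v)=0.8641494

sn u = 0.891690971704352, cn u = 0.4526446851349837, dn u = 0.8170898712854373
sn v = -0.2452859129792322, cn v = 0.9694507831210126, dn v = 0.987345140121958
m = k² = 0.418008799296
D = 1 − m·sn²u·sn²v = 0.9800032518535346
sn(u+v) = (sn u·cn v·dn v + sn v·cn u·dn u)/D = 0.7627916754815347/0.9800032518535346 = 0.7783562697764772
cn(u+v) = (cn u·cn v − sn u·sn v·dn u·dn v)/D = 0.6152684239090898/0.9800032518535346 = 0.627822839103236
dn(u+v) = (dn u·dn v − m·sn u·sn v·cn u·cn v)/D = 0.8468692208164201/0.9800032518535346 = 0.8641493987032076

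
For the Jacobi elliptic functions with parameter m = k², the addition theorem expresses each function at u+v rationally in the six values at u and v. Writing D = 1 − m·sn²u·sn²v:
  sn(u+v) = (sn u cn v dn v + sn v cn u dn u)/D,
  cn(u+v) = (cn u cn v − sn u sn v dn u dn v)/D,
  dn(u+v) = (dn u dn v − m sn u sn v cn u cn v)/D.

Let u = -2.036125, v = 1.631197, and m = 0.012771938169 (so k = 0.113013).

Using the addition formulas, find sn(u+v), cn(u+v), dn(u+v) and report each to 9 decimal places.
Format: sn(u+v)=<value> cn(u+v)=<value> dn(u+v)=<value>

sn(u+v)=-0.393826884 cn(u+v)=0.919184631 dn(u+v)=0.999009048

sn u = -0.8971481547331108, cn u = -0.4417297685904521, dn u = 0.99484681668748
sn v = 0.9984881804732299, cn v = -0.05496683959678557, dn v = 0.9936129278398693
m = k² = 0.012771938169
D = 1 − m·sn²u·sn²v = 0.9897512476166841
sn(u+v) = (sn u·cn v·dn v + sn v·cn u·dn u)/D = -0.3897906493255576/0.9897512476166841 = -0.3938268835368195
cn(u+v) = (cn u·cn v − sn u·sn v·dn u·dn v)/D = 0.9097641352884509/0.9897512476166841 = 0.9191846309657687
dn(u+v) = (dn u·dn v − m·sn u·sn v·cn u·cn v)/D = 0.9887704513072442/0.9897512476166841 = 0.9990090476654597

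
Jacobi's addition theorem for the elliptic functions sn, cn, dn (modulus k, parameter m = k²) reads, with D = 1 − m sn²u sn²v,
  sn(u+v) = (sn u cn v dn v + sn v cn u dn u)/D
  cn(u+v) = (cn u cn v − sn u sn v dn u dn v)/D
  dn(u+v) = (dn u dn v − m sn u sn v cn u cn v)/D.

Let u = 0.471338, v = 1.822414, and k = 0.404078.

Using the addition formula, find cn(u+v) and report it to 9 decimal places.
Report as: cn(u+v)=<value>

cn(u+v)=-0.567127320

sn u = 0.4516523260261876, cn u = 0.8921940239629126, dn u = 0.9832053394153183
sn v = 0.9863245857691337, cn v = -0.1648144760248529, dn v = 0.9171457085503394
m = k² = 0.163279030084
D = 1 − m·sn²u·sn²v = 0.9675974916020674
cn(u+v) = (cn u·cn v − sn u·sn v·dn u·dn v)/D = -0.5487509718733551/0.9675974916020674 = -0.5671273196097056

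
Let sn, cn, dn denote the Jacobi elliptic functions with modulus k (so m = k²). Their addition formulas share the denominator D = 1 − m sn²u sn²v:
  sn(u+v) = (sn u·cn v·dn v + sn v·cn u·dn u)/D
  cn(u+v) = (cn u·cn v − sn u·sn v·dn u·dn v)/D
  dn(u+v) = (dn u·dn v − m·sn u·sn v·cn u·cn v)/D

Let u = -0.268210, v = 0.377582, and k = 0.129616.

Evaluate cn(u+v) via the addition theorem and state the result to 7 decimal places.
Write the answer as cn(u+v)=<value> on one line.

sn u = -0.2649545143263838, cn u = 0.9642609114436145, dn u = 0.9994101277183423
sn v = 0.3685377154543805, cn v = 0.9296127969685368, dn v = 0.9988584391392727
m = k² = 0.016800307456
D = 1 − m·sn²u·sn²v = 0.9998398142956138
cn(u+v) = (cn u·cn v − sn u·sn v·dn u·dn v)/D = 0.9938660130003303/0.9998398142956138 = 0.994025241633839

cn(u+v)=0.9940252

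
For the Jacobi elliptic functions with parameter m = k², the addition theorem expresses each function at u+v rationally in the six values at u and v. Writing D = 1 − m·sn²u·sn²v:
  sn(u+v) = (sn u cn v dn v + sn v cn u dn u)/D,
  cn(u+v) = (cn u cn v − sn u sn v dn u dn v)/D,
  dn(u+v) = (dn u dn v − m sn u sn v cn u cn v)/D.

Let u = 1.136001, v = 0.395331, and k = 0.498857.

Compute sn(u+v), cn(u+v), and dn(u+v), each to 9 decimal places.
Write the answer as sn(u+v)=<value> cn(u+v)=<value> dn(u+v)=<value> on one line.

sn(u+v)=0.991111851 cn(u+v)=0.133031193 dn(u+v)=0.869221383

sn u = 0.8862413238994069, cn u = 0.4632238290643375, dn u = 0.8969619791876886
sn v = 0.382824248758244, cn v = 0.9238211918778905, dn v = 0.981594987181694
m = k² = 0.248858306449
D = 1 − m·sn²u·sn²v = 0.9713545920001829
sn(u+v) = (sn u·cn v·dn v + sn v·cn u·dn u)/D = 0.9627210479338478/0.9713545920001829 = 0.9911118512874303
cn(u+v) = (cn u·cn v − sn u·sn v·dn u·dn v)/D = 0.1292204599318378/0.9713545920001829 = 0.1330311927241225
dn(u+v) = (dn u·dn v − m·sn u·sn v·cn u·cn v)/D = 0.8443221821517383/0.9713545920001829 = 0.8692213833190787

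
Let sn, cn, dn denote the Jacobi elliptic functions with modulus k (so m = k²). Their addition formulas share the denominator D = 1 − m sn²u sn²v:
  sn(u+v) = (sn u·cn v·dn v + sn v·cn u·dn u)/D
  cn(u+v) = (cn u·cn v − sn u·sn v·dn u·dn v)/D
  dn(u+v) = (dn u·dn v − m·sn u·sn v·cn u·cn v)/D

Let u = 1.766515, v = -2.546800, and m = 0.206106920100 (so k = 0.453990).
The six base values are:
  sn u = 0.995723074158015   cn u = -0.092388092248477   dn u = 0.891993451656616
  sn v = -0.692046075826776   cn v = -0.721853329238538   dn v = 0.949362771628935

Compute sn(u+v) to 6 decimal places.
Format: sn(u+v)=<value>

m = k² = 0.2061069201
D = 1 − m·sn²u·sn²v = 0.9021322200403753
sn(u+v) = (sn u·cn v·dn v + sn v·cn u·dn u)/D = -0.6253384753684279/0.9021322200403753 = -0.6931782963482234

sn(u+v)=-0.693178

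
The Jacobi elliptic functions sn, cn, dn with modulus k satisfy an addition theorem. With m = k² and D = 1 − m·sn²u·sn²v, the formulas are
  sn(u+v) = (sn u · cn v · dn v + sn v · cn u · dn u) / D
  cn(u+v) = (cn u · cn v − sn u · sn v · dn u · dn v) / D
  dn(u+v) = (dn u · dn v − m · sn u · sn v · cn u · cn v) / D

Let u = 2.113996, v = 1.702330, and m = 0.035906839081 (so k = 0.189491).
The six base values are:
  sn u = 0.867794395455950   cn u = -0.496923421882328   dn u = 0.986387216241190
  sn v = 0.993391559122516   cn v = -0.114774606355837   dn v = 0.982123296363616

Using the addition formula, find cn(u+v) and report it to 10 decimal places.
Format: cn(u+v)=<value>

cn(u+v)=-0.7994212027

m = k² = 0.035906839081
D = 1 − m·sn²u·sn²v = 0.9733159473898257
cn(u+v) = (cn u·cn v − sn u·sn v·dn u·dn v)/D = -0.7780894052668164/0.9733159473898257 = -0.7994212026972793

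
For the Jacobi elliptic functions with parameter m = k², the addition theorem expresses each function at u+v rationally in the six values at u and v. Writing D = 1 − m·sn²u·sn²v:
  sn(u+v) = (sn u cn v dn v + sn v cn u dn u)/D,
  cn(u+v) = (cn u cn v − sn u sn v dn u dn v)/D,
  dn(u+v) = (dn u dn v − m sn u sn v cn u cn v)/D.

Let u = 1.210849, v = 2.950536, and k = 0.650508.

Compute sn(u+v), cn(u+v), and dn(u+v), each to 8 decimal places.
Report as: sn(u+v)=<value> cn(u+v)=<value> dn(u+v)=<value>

sn u = 0.8990843680861164, cn u = 0.4377753979647427, dn u = 0.8111331204702266
sn v = 0.5815200809281429, cn v = -0.8135320494469324, dn v = 0.9256898077950167
m = k² = 0.423160658064
D = 1 − m·sn²u·sn²v = 0.8843260382339125
sn(u+v) = (sn u·cn v·dn v + sn v·cn u·dn u)/D = -0.4705865872055268/0.8843260382339125 = -0.5321415030878603
cn(u+v) = (cn u·cn v − sn u·sn v·dn u·dn v)/D = -0.7487194440114017/0.8843260382339125 = -0.8466554320922962
dn(u+v) = (dn u·dn v − m·sn u·sn v·cn u·cn v)/D = 0.8296522642281384/0.8843260382339125 = 0.9381746418832548

sn(u+v)=-0.53214150 cn(u+v)=-0.84665543 dn(u+v)=0.93817464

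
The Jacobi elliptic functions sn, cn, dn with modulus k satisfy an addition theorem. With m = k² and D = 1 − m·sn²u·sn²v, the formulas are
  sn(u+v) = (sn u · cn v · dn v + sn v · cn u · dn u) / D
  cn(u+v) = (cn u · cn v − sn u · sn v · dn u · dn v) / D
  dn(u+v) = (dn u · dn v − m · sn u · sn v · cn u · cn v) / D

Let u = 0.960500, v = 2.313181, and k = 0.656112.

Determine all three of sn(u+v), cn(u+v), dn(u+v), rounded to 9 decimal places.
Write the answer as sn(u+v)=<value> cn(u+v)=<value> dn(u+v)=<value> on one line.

sn u = 0.7882860602758906, cn u = 0.6153089363683214, dn u = 0.855862185603249
sn v = 0.9229987641555531, cn v = -0.3848029123685549, dn v = 0.795776392841718
m = k² = 0.430482956544
D = 1 − m·sn²u·sn²v = 0.7721096715550672
sn(u+v) = (sn u·cn v·dn v + sn v·cn u·dn u)/D = 0.2446826366410843/0.7721096715550672 = 0.3169014009995255
cn(u+v) = (cn u·cn v − sn u·sn v·dn u·dn v)/D = -0.7323139710774613/0.7721096715550672 = -0.9484584872542066
dn(u+v) = (dn u·dn v − m·sn u·sn v·cn u·cn v)/D = 0.7552353975070576/0.7721096715550672 = 0.9781452367847899

sn(u+v)=0.316901401 cn(u+v)=-0.948458487 dn(u+v)=0.978145237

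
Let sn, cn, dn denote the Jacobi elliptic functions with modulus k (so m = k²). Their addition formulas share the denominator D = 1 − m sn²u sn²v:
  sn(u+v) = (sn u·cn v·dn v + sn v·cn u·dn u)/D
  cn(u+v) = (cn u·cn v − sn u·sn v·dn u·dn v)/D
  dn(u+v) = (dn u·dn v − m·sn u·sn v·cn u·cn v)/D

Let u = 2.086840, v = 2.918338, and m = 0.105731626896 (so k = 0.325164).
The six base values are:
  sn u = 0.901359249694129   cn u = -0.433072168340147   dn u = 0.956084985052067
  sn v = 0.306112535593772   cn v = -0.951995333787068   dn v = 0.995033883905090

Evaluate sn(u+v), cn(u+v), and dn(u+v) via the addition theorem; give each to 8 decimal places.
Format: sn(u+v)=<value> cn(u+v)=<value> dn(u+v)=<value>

sn(u+v)=-0.98853257 cn(u+v)=0.15100782 dn(u+v)=0.94693158

m = k² = 0.105731626896
D = 1 − m·sn²u·sn²v = 0.9919506097413701
sn(u+v) = (sn u·cn v·dn v + sn v·cn u·dn u)/D = -0.9805754840628015/0.9919506097413701 = -0.9885325684899428
cn(u+v) = (cn u·cn v − sn u·sn v·dn u·dn v)/D = 0.1497922969357186/0.9919506097413701 = 0.1510078177932404
dn(u+v) = (dn u·dn v − m·sn u·sn v·cn u·cn v)/D = 0.9393093541646324/0.9919506097413701 = 0.9469315759678168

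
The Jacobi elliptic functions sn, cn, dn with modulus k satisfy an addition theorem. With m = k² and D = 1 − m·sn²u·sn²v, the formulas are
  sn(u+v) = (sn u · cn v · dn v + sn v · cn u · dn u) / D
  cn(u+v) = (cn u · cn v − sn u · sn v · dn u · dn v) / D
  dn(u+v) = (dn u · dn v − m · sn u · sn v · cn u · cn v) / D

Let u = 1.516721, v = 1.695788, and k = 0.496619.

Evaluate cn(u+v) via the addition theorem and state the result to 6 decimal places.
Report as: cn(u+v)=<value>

sn u = 0.989462820681046, cn u = 0.1447871765382149, dn u = 0.8709418827279894
sn v = 0.9999470288978133, cn v = -0.0102926866480849, dn v = 0.8679836961133044
m = k² = 0.246630431161
D = 1 − m·sn²u·sn²v = 0.7585653432420193
cn(u+v) = (cn u·cn v − sn u·sn v·dn u·dn v)/D = -0.7494482598252241/0.7585653432420193 = -0.9879811495502419

cn(u+v)=-0.987981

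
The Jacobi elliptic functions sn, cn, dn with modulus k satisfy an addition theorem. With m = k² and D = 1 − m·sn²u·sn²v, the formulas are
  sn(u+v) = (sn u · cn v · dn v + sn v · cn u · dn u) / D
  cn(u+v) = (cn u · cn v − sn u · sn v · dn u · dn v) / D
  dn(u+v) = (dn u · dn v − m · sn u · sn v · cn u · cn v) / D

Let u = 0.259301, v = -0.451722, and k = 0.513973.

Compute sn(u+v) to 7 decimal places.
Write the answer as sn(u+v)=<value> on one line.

sn u = 0.2556734854721274, cn u = 0.9667631917002911, dn u = 0.9913282020562588
sn v = -0.433014941353207, cn v = 0.901386743060313, dn v = 0.9749194539940932
m = k² = 0.264168244729
D = 1 − m·sn²u·sn²v = 0.9967621422950844
sn(u+v) = (sn u·cn v·dn v + sn v·cn u·dn u)/D = -0.190312083084969/0.9967621422950844 = -0.1909302881896857

sn(u+v)=-0.1909303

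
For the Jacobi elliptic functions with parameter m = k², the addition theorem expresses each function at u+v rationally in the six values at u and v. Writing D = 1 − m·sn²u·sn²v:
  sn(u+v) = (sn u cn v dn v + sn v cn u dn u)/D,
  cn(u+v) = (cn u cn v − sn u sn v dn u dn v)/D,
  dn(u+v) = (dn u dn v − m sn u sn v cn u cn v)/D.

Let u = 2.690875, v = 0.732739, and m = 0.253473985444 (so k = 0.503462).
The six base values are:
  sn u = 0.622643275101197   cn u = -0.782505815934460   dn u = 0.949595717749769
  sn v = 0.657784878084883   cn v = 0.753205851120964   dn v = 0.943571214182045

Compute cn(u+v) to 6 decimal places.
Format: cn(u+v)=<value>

m = k² = 0.253473985444
D = 1 − m·sn²u·sn²v = 0.9574813205698541
cn(u+v) = (cn u·cn v − sn u·sn v·dn u·dn v)/D = -0.9563630762313152/0.9574813205698541 = -0.9988320980111932

cn(u+v)=-0.998832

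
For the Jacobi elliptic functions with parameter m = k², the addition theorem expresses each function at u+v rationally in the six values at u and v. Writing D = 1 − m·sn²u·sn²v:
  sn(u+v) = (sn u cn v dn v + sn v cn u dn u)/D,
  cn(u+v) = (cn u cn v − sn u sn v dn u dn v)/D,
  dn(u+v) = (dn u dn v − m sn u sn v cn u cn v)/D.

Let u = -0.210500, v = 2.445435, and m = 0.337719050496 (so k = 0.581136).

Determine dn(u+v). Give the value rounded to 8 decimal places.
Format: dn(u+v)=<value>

sn u = -0.2084403451842535, cn u = 0.9780350824482061, dn u = 0.9926363850494195
sn v = 0.8297253741140218, cn v = -0.5581718405216682, dn v = 0.8760703622745602
m = k² = 0.337719050496
D = 1 − m·sn²u·sn²v = 0.9898984534340636
dn(u+v) = (dn u·dn v − m·sn u·sn v·cn u·cn v)/D = 0.8377337558280676/0.9898984534340636 = 0.846282518092517

dn(u+v)=0.84628252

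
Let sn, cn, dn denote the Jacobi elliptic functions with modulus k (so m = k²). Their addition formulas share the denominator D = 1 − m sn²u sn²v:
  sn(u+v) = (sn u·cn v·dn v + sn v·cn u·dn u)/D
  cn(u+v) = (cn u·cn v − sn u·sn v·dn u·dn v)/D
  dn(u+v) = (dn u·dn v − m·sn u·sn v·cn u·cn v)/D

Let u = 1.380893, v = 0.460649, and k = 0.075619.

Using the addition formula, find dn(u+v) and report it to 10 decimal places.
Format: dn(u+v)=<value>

sn u = 0.9816983984113388, cn u = 0.1904422604271762, dn u = 0.9972407719176434
sn v = 0.4444495767163494, cn v = 0.8958038701393614, dn v = 0.9994350636110297
m = k² = 0.005718233161
D = 1 − m·sn²u·sn²v = 0.9989114133135833
dn(u+v) = (dn u·dn v − m·sn u·sn v·cn u·cn v)/D = 0.9962517579759711/0.9989114133135833 = 0.9973374462418148

dn(u+v)=0.9973374462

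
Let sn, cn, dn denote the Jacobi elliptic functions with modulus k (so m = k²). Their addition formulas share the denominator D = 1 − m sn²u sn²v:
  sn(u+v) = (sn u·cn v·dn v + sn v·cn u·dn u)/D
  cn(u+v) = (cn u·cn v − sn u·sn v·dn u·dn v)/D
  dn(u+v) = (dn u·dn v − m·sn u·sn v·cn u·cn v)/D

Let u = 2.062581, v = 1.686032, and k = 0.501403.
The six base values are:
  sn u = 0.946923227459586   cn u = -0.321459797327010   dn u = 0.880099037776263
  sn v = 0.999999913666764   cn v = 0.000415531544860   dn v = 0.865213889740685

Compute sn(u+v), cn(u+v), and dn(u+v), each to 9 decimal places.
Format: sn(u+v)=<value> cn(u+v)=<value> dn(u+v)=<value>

m = k² = 0.251404968409
D = 1 − m·sn²u·sn²v = 0.7745743552181591
sn(u+v) = (sn u·cn v·dn v + sn v·cn u·dn u)/D = -0.2825759925776718/0.7745743552181591 = -0.3648145470786781
cn(u+v) = (cn u·cn v − sn u·sn v·dn u·dn v)/D = -0.7211908486526784/0.7745743552181591 = -0.9310802039780349
dn(u+v) = (dn u·dn v − m·sn u·sn v·cn u·cn v)/D = 0.7615057112554423/0.7745743552181591 = 0.9831279671542494

sn(u+v)=-0.364814547 cn(u+v)=-0.931080204 dn(u+v)=0.983127967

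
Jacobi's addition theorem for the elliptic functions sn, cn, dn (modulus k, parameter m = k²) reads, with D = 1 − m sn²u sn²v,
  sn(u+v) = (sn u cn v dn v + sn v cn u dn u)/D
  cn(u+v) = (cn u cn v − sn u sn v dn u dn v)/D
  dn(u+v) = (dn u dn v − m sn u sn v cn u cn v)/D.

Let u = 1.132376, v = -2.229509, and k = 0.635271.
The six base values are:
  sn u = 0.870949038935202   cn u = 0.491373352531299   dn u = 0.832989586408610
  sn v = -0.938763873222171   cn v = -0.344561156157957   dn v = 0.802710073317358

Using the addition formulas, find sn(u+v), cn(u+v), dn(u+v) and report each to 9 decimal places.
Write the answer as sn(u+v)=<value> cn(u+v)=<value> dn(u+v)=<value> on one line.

sn(u+v)=-0.856094487 cn(u+v)=0.516819339 dn(u+v)=0.839181149

m = k² = 0.403569243441
D = 1 − m·sn²u·sn²v = 0.7302159403993948
sn(u+v) = (sn u·cn v·dn v + sn v·cn u·dn u)/D = -0.6251338411449023/0.7302159403993948 = -0.8560944873416247
cn(u+v) = (cn u·cn v − sn u·sn v·dn u·dn v)/D = 0.3773897193469804/0.7302159403993948 = 0.5168193385925887
dn(u+v) = (dn u·dn v − m·sn u·sn v·cn u·cn v)/D = 0.6127834519248433/0.7302159403993948 = 0.8391811490580152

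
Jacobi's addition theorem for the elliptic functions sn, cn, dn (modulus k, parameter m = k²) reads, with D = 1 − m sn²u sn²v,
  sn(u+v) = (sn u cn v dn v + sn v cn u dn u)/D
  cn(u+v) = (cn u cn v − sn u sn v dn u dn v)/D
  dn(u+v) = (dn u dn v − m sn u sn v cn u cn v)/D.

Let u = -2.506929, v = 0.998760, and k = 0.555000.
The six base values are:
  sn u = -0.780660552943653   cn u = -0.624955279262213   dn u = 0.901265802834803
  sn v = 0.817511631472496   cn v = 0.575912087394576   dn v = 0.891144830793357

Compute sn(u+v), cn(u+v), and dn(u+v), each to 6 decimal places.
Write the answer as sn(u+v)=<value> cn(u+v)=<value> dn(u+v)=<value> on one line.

sn(u+v)=-0.984647 cn(u+v)=0.174555 dn(u+v)=0.837473

m = k² = 0.308025
D = 1 − m·sn²u·sn²v = 0.8745420124190003
sn(u+v) = (sn u·cn v·dn v + sn v·cn u·dn u)/D = -0.8611155498527075/0.8745420124190003 = -0.9846474355998576
cn(u+v) = (cn u·cn v − sn u·sn v·dn u·dn v)/D = 0.152655629728301/0.8745420124190003 = 0.1745549413984727
dn(u+v) = (dn u·dn v − m·sn u·sn v·cn u·cn v)/D = 0.7324049675589972/0.8745420124190003 = 0.8374725938358875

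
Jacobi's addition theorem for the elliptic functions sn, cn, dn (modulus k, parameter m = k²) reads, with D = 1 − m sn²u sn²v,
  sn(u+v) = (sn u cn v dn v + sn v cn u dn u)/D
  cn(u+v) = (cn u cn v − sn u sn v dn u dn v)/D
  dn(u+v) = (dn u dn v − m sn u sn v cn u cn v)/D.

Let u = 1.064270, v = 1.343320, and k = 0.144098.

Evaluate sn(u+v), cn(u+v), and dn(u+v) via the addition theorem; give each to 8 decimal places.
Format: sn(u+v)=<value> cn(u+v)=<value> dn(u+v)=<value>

sn(u+v)=0.68105161 cn(u+v)=-0.73223542 dn(u+v)=0.99517280

sn u = 0.8728186283939959, cn u = 0.4880447130421799, dn u = 0.9920592473408973
sn v = 0.9729061686144516, cn v = 0.231200318061953, dn v = 0.9901240776614483
m = k² = 0.020764233604
D = 1 − m·sn²u·sn²v = 0.9850271031164664
sn(u+v) = (sn u·cn v·dn v + sn v·cn u·dn u)/D = 0.6708542935262298/0.9850271031164664 = 0.6810516090407618
cn(u+v) = (cn u·cn v − sn u·sn v·dn u·dn v)/D = -0.7212717315488254/0.9850271031164664 = -0.7322354169411566
dn(u+v) = (dn u·dn v − m·sn u·sn v·cn u·cn v)/D = 0.9802721786981513/0.9850271031164664 = 0.9951727983897384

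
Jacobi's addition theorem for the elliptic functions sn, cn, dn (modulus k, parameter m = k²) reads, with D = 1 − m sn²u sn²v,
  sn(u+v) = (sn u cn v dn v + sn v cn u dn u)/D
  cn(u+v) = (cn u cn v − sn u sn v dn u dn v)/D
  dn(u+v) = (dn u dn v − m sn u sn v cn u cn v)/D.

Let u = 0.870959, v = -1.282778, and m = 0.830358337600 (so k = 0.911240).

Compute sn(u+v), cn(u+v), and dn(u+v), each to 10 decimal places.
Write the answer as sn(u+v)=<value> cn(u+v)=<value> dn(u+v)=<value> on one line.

sn u = 0.7128373255701419, cn u = 0.7013294142369957, dn u = 0.7603053081660559
sn v = -0.8784199890003852, cn v = 0.4778894463414767, dn v = 0.5993976200882985
m = k² = 0.8303583376
D = 1 − m·sn²u·sn²v = 0.6744251607752234
sn(u+v) = (sn u·cn v·dn v + sn v·cn u·dn u)/D = -0.2642057829958617/0.6744251607752234 = -0.3917495941168153
cn(u+v) = (cn u·cn v − sn u·sn v·dn u·dn v)/D = 0.6205196223474561/0.6744251607752234 = 0.9200718751865587
dn(u+v) = (dn u·dn v − m·sn u·sn v·cn u·cn v)/D = 0.6299891954245856/0.6744251607752234 = 0.9341128298067046

sn(u+v)=-0.3917495941 cn(u+v)=0.9200718752 dn(u+v)=0.9341128298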